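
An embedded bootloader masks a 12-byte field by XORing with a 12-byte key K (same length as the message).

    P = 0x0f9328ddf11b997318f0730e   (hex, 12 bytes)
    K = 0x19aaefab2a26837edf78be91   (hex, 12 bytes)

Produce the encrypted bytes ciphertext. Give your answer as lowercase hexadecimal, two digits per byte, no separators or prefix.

1639c776db3d1a0dc788cd9f

XOR is its own inverse, so applying the key byte-wise gives the result directly.
0f XOR 19 = 16
93 XOR aa = 39
28 XOR ef = c7
dd XOR ab = 76
f1 XOR 2a = db
1b XOR 26 = 3d
99 XOR 83 = 1a
73 XOR 7e = 0d
18 XOR df = c7
f0 XOR 78 = 88
73 XOR be = cd
0e XOR 91 = 9f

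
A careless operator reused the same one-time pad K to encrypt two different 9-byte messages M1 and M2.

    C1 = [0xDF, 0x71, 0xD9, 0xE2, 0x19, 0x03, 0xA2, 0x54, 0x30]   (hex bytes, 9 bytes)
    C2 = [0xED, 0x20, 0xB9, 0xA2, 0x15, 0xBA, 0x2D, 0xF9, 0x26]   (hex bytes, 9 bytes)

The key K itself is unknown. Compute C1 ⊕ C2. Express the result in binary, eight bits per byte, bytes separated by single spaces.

C1 ⊕ C2 = (M1 ⊕ K) ⊕ (M2 ⊕ K) = M1 ⊕ M2 — the shared key cancels under XOR.
df xor ed = 32
71 xor 20 = 51
d9 xor b9 = 60
e2 xor a2 = 40
19 xor 15 = 0c
03 xor ba = b9
a2 xor 2d = 8f
54 xor f9 = ad
30 xor 26 = 16

00110010 01010001 01100000 01000000 00001100 10111001 10001111 10101101 00010110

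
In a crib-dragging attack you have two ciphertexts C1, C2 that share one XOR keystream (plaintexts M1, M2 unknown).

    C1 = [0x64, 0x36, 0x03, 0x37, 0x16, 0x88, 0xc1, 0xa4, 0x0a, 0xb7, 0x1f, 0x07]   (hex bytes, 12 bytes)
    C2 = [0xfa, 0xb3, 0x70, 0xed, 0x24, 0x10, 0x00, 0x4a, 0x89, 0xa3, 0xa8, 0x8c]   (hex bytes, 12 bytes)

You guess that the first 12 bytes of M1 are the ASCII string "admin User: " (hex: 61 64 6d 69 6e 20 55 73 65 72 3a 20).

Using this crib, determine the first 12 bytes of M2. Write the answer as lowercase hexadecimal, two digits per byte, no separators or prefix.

ffe11eb35cb8949de6668dab

First, C1 ⊕ C2 = (M1 ⊕ K) ⊕ (M2 ⊕ K) = M1 ⊕ M2, so the key drops out. Then M2 = (M1 ⊕ M2) ⊕ M1 over the first 12 bytes.
byte 0: (64 XOR fa) XOR 61 = 9e XOR 61 = ff
byte 1: (36 XOR b3) XOR 64 = 85 XOR 64 = e1
byte 2: (03 XOR 70) XOR 6d = 73 XOR 6d = 1e
byte 3: (37 XOR ed) XOR 69 = da XOR 69 = b3
byte 4: (16 XOR 24) XOR 6e = 32 XOR 6e = 5c
byte 5: (88 XOR 10) XOR 20 = 98 XOR 20 = b8
byte 6: (c1 XOR 00) XOR 55 = c1 XOR 55 = 94
byte 7: (a4 XOR 4a) XOR 73 = ee XOR 73 = 9d
byte 8: (0a XOR 89) XOR 65 = 83 XOR 65 = e6
byte 9: (b7 XOR a3) XOR 72 = 14 XOR 72 = 66
byte 10: (1f XOR a8) XOR 3a = b7 XOR 3a = 8d
byte 11: (07 XOR 8c) XOR 20 = 8b XOR 20 = ab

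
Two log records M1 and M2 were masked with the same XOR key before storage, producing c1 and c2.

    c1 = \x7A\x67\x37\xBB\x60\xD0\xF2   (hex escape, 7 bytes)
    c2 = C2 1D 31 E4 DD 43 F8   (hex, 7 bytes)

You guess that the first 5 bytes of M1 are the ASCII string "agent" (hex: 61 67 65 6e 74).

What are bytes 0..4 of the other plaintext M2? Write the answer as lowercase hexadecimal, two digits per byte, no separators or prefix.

d91d6331c9

First, c1 ⊕ c2 = (M1 ⊕ K) ⊕ (M2 ⊕ K) = M1 ⊕ M2, so the key drops out. Then M2 = (M1 ⊕ M2) ⊕ M1 over the first 5 bytes.
byte 0: (7a ^ c2) ^ 61 = b8 ^ 61 = d9
byte 1: (67 ^ 1d) ^ 67 = 7a ^ 67 = 1d
byte 2: (37 ^ 31) ^ 65 = 06 ^ 65 = 63
byte 3: (bb ^ e4) ^ 6e = 5f ^ 6e = 31
byte 4: (60 ^ dd) ^ 74 = bd ^ 74 = c9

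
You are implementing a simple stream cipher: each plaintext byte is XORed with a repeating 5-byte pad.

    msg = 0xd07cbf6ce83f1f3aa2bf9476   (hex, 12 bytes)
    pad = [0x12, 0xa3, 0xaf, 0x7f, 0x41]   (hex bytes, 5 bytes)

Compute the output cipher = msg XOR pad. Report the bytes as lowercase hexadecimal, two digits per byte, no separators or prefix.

The 5-byte key repeats, so the effective keystream is 12 a3 af 7f 41 12 a3 af 7f 41 12 a3.
byte 0: d0 ⊕ 12 = c2
byte 1: 7c ⊕ a3 = df
byte 2: bf ⊕ af = 10
byte 3: 6c ⊕ 7f = 13
byte 4: e8 ⊕ 41 = a9
byte 5: 3f ⊕ 12 = 2d
byte 6: 1f ⊕ a3 = bc
byte 7: 3a ⊕ af = 95
byte 8: a2 ⊕ 7f = dd
byte 9: bf ⊕ 41 = fe
byte 10: 94 ⊕ 12 = 86
byte 11: 76 ⊕ a3 = d5

c2df1013a92dbc95ddfe86d5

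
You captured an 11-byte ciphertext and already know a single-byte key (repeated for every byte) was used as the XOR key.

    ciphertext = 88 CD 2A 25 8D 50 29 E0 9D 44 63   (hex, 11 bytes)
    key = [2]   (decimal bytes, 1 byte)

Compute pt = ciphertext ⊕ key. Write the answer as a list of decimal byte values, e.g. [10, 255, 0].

The 1-byte key repeats, so the effective keystream is 02 02 02 02 02 02 02 02 02 02 02.
byte 0: 10001000 xor 00000010 = 10001010
byte 1: 11001101 xor 00000010 = 11001111
byte 2: 00101010 xor 00000010 = 00101000
byte 3: 00100101 xor 00000010 = 00100111
byte 4: 10001101 xor 00000010 = 10001111
byte 5: 01010000 xor 00000010 = 01010010
byte 6: 00101001 xor 00000010 = 00101011
byte 7: 11100000 xor 00000010 = 11100010
byte 8: 10011101 xor 00000010 = 10011111
byte 9: 01000100 xor 00000010 = 01000110
byte 10: 01100011 xor 00000010 = 01100001

[138, 207, 40, 39, 143, 82, 43, 226, 159, 70, 97]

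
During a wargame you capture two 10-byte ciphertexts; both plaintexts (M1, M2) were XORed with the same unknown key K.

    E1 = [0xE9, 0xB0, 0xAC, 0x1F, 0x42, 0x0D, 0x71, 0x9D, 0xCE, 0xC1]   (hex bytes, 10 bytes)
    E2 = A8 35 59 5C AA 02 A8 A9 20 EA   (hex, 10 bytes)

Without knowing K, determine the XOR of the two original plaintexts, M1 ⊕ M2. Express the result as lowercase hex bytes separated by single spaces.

41 85 f5 43 e8 0f d9 34 ee 2b

E1 ⊕ E2 = (M1 ⊕ K) ⊕ (M2 ⊕ K) = M1 ⊕ M2 — the shared key cancels under XOR.
byte 0: e9 ⊕ a8 = 41
byte 1: b0 ⊕ 35 = 85
byte 2: ac ⊕ 59 = f5
byte 3: 1f ⊕ 5c = 43
byte 4: 42 ⊕ aa = e8
byte 5: 0d ⊕ 02 = 0f
byte 6: 71 ⊕ a8 = d9
byte 7: 9d ⊕ a9 = 34
byte 8: ce ⊕ 20 = ee
byte 9: c1 ⊕ ea = 2b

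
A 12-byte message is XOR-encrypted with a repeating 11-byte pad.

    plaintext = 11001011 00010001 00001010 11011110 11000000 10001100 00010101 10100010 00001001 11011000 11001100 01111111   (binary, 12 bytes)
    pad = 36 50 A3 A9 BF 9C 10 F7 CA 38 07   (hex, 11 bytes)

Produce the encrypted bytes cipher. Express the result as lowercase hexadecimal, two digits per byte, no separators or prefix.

fd41a9777f100555c3e0cb49

The 11-byte key repeats, so the effective keystream is 36 50 a3 a9 bf 9c 10 f7 ca 38 07 36.
byte 0: cb xor 36 = fd
byte 1: 11 xor 50 = 41
byte 2: 0a xor a3 = a9
byte 3: de xor a9 = 77
byte 4: c0 xor bf = 7f
byte 5: 8c xor 9c = 10
byte 6: 15 xor 10 = 05
byte 7: a2 xor f7 = 55
byte 8: 09 xor ca = c3
byte 9: d8 xor 38 = e0
byte 10: cc xor 07 = cb
byte 11: 7f xor 36 = 49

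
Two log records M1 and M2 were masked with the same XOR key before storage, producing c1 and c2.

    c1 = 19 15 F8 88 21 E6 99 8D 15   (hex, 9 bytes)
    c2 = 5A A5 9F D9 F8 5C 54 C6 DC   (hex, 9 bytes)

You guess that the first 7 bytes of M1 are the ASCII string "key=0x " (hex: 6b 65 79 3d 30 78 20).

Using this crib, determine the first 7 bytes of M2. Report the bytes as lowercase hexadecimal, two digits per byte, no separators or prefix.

28d51e6ce9c2ed

First, c1 ⊕ c2 = (M1 ⊕ K) ⊕ (M2 ⊕ K) = M1 ⊕ M2, so the key drops out. Then M2 = (M1 ⊕ M2) ⊕ M1 over the first 7 bytes.
byte 0: (19 ⊕ 5a) ⊕ 6b = 43 ⊕ 6b = 28
byte 1: (15 ⊕ a5) ⊕ 65 = b0 ⊕ 65 = d5
byte 2: (f8 ⊕ 9f) ⊕ 79 = 67 ⊕ 79 = 1e
byte 3: (88 ⊕ d9) ⊕ 3d = 51 ⊕ 3d = 6c
byte 4: (21 ⊕ f8) ⊕ 30 = d9 ⊕ 30 = e9
byte 5: (e6 ⊕ 5c) ⊕ 78 = ba ⊕ 78 = c2
byte 6: (99 ⊕ 54) ⊕ 20 = cd ⊕ 20 = ed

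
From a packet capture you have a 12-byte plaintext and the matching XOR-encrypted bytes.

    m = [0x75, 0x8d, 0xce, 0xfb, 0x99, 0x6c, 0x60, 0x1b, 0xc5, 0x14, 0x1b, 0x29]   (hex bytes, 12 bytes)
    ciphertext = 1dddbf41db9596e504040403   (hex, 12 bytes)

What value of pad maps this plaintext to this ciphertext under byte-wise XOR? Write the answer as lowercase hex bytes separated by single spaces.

68 50 71 ba 42 f9 f6 fe c1 10 1f 2a

Since ciphertext = m ⊕ pad, XORing both sides with m gives pad = m ⊕ ciphertext.
117 XOR  29 = 104
141 XOR 221 =  80
206 XOR 191 = 113
251 XOR  65 = 186
153 XOR 219 =  66
108 XOR 149 = 249
 96 XOR 150 = 246
 27 XOR 229 = 254
197 XOR   4 = 193
 20 XOR   4 =  16
 27 XOR   4 =  31
 41 XOR   3 =  42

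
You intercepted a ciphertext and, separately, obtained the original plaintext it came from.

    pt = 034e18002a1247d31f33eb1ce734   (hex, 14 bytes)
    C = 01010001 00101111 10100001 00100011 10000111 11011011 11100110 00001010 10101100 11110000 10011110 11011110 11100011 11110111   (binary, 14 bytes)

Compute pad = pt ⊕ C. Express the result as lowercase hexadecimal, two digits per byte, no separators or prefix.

5261b923adc9a1d9b3c375c204c3

Since C = pt ⊕ pad, XORing both sides with pt gives pad = pt ⊕ C.
  3 ⊕  81 =  82
 78 ⊕  47 =  97
 24 ⊕ 161 = 185
  0 ⊕  35 =  35
 42 ⊕ 135 = 173
 18 ⊕ 219 = 201
 71 ⊕ 230 = 161
211 ⊕  10 = 217
 31 ⊕ 172 = 179
 51 ⊕ 240 = 195
235 ⊕ 158 = 117
 28 ⊕ 222 = 194
231 ⊕ 227 =   4
 52 ⊕ 247 = 195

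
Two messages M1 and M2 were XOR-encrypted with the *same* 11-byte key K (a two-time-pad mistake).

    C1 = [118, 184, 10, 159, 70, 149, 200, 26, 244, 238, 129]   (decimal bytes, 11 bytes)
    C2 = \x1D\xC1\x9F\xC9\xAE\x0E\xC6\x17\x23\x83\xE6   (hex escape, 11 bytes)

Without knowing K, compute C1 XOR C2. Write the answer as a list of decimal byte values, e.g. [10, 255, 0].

C1 ⊕ C2 = (M1 ⊕ K) ⊕ (M2 ⊕ K) = M1 ⊕ M2 — the shared key cancels under XOR.
byte 0: 01110110 XOR 00011101 = 01101011
byte 1: 10111000 XOR 11000001 = 01111001
byte 2: 00001010 XOR 10011111 = 10010101
byte 3: 10011111 XOR 11001001 = 01010110
byte 4: 01000110 XOR 10101110 = 11101000
byte 5: 10010101 XOR 00001110 = 10011011
byte 6: 11001000 XOR 11000110 = 00001110
byte 7: 00011010 XOR 00010111 = 00001101
byte 8: 11110100 XOR 00100011 = 11010111
byte 9: 11101110 XOR 10000011 = 01101101
byte 10: 10000001 XOR 11100110 = 01100111

[107, 121, 149, 86, 232, 155, 14, 13, 215, 109, 103]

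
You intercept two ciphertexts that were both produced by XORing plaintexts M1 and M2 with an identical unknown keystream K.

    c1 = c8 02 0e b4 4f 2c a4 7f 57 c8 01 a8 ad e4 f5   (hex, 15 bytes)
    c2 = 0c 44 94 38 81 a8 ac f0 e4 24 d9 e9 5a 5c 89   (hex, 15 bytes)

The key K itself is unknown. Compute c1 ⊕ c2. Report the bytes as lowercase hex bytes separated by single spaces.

c1 ⊕ c2 = (M1 ⊕ K) ⊕ (M2 ⊕ K) = M1 ⊕ M2 — the shared key cancels under XOR.
c8 ⊕ 0c = c4
02 ⊕ 44 = 46
0e ⊕ 94 = 9a
b4 ⊕ 38 = 8c
4f ⊕ 81 = ce
2c ⊕ a8 = 84
a4 ⊕ ac = 08
7f ⊕ f0 = 8f
57 ⊕ e4 = b3
c8 ⊕ 24 = ec
01 ⊕ d9 = d8
a8 ⊕ e9 = 41
ad ⊕ 5a = f7
e4 ⊕ 5c = b8
f5 ⊕ 89 = 7c

c4 46 9a 8c ce 84 08 8f b3 ec d8 41 f7 b8 7c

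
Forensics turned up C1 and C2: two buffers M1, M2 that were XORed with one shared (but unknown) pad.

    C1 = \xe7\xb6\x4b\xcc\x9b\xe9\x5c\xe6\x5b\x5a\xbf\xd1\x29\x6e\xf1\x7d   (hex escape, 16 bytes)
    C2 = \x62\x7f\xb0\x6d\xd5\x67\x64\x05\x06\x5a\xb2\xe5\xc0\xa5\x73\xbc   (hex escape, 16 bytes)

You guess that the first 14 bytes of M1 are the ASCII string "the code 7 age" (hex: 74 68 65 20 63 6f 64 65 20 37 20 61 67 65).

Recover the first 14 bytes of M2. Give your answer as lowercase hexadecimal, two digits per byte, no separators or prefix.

f1a19e812de15c867d372d558eae

First, C1 ⊕ C2 = (M1 ⊕ K) ⊕ (M2 ⊕ K) = M1 ⊕ M2, so the key drops out. Then M2 = (M1 ⊕ M2) ⊕ M1 over the first 14 bytes.
byte 0: (e7 ^ 62) ^ 74 = 85 ^ 74 = f1
byte 1: (b6 ^ 7f) ^ 68 = c9 ^ 68 = a1
byte 2: (4b ^ b0) ^ 65 = fb ^ 65 = 9e
byte 3: (cc ^ 6d) ^ 20 = a1 ^ 20 = 81
byte 4: (9b ^ d5) ^ 63 = 4e ^ 63 = 2d
byte 5: (e9 ^ 67) ^ 6f = 8e ^ 6f = e1
byte 6: (5c ^ 64) ^ 64 = 38 ^ 64 = 5c
byte 7: (e6 ^ 05) ^ 65 = e3 ^ 65 = 86
byte 8: (5b ^ 06) ^ 20 = 5d ^ 20 = 7d
byte 9: (5a ^ 5a) ^ 37 = 00 ^ 37 = 37
byte 10: (bf ^ b2) ^ 20 = 0d ^ 20 = 2d
byte 11: (d1 ^ e5) ^ 61 = 34 ^ 61 = 55
byte 12: (29 ^ c0) ^ 67 = e9 ^ 67 = 8e
byte 13: (6e ^ a5) ^ 65 = cb ^ 65 = ae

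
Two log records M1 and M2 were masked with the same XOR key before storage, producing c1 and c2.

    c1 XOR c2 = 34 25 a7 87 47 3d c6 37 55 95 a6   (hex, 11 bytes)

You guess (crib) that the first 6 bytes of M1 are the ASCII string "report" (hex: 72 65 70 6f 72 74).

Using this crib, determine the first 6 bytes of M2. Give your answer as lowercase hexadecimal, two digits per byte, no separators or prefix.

4640d7e83549

Since c1 ⊕ c2 = M1 ⊕ M2, XORing with the guessed M1 bytes yields the corresponding M2 bytes: M2 = (c1 ⊕ c2) ⊕ M1.
 52 ⊕ 114 =  70
 37 ⊕ 101 =  64
167 ⊕ 112 = 215
135 ⊕ 111 = 232
 71 ⊕ 114 =  53
 61 ⊕ 116 =  73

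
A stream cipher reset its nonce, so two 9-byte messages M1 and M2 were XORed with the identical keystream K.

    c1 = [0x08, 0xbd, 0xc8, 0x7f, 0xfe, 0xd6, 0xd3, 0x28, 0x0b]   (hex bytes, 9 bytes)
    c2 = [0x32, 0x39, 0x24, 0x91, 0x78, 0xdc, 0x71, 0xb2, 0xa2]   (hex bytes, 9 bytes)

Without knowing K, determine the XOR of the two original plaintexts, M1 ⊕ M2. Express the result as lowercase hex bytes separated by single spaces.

3a 84 ec ee 86 0a a2 9a a9

c1 ⊕ c2 = (M1 ⊕ K) ⊕ (M2 ⊕ K) = M1 ⊕ M2 — the shared key cancels under XOR.
  8 ^  50 =  58
189 ^  57 = 132
200 ^  36 = 236
127 ^ 145 = 238
254 ^ 120 = 134
214 ^ 220 =  10
211 ^ 113 = 162
 40 ^ 178 = 154
 11 ^ 162 = 169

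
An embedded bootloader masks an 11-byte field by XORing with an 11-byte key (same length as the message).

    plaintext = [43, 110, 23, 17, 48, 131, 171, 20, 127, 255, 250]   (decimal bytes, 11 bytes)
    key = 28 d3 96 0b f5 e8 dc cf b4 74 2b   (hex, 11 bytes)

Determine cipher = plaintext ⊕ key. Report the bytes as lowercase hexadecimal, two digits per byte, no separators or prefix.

03bd811ac56b77dbcb8bd1

XOR is its own inverse, so applying the key byte-wise gives the result directly.
byte 0: 2b ^ 28 = 03
byte 1: 6e ^ d3 = bd
byte 2: 17 ^ 96 = 81
byte 3: 11 ^ 0b = 1a
byte 4: 30 ^ f5 = c5
byte 5: 83 ^ e8 = 6b
byte 6: ab ^ dc = 77
byte 7: 14 ^ cf = db
byte 8: 7f ^ b4 = cb
byte 9: ff ^ 74 = 8b
byte 10: fa ^ 2b = d1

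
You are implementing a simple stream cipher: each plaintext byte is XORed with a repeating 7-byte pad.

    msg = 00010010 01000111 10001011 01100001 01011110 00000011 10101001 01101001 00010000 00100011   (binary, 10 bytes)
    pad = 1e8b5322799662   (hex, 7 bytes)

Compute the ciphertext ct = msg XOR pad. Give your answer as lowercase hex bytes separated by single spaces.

0c cc d8 43 27 95 cb 77 9b 70

The 7-byte key repeats, so the effective keystream is 1e 8b 53 22 79 96 62 1e 8b 53.
byte 0: 12 ⊕ 1e = 0c
byte 1: 47 ⊕ 8b = cc
byte 2: 8b ⊕ 53 = d8
byte 3: 61 ⊕ 22 = 43
byte 4: 5e ⊕ 79 = 27
byte 5: 03 ⊕ 96 = 95
byte 6: a9 ⊕ 62 = cb
byte 7: 69 ⊕ 1e = 77
byte 8: 10 ⊕ 8b = 9b
byte 9: 23 ⊕ 53 = 70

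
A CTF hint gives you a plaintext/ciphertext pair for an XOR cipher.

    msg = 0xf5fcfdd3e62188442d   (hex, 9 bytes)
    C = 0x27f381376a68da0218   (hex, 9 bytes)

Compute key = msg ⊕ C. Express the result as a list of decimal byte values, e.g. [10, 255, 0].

Since C = msg ⊕ key, XORing both sides with msg gives key = msg ⊕ C.
byte 0: f5 ⊕ 27 = d2
byte 1: fc ⊕ f3 = 0f
byte 2: fd ⊕ 81 = 7c
byte 3: d3 ⊕ 37 = e4
byte 4: e6 ⊕ 6a = 8c
byte 5: 21 ⊕ 68 = 49
byte 6: 88 ⊕ da = 52
byte 7: 44 ⊕ 02 = 46
byte 8: 2d ⊕ 18 = 35

[210, 15, 124, 228, 140, 73, 82, 70, 53]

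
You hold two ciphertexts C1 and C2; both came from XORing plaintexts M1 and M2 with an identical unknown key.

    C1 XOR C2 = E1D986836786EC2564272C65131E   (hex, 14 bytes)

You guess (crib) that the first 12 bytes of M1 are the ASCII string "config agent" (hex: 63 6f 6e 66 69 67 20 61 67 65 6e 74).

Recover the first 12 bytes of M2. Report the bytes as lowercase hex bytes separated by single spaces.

Since C1 ⊕ C2 = M1 ⊕ M2, XORing with the guessed M1 bytes yields the corresponding M2 bytes: M2 = (C1 ⊕ C2) ⊕ M1.
11100001 xor 01100011 = 10000010
11011001 xor 01101111 = 10110110
10000110 xor 01101110 = 11101000
10000011 xor 01100110 = 11100101
01100111 xor 01101001 = 00001110
10000110 xor 01100111 = 11100001
11101100 xor 00100000 = 11001100
00100101 xor 01100001 = 01000100
01100100 xor 01100111 = 00000011
00100111 xor 01100101 = 01000010
00101100 xor 01101110 = 01000010
01100101 xor 01110100 = 00010001

82 b6 e8 e5 0e e1 cc 44 03 42 42 11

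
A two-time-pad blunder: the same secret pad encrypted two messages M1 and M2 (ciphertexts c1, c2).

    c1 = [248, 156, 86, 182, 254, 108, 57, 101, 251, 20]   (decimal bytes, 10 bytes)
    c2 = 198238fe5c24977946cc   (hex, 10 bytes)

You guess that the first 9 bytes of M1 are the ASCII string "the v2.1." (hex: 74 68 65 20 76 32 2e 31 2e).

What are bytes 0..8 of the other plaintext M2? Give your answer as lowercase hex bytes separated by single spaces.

First, c1 ⊕ c2 = (M1 ⊕ K) ⊕ (M2 ⊕ K) = M1 ⊕ M2, so the key drops out. Then M2 = (M1 ⊕ M2) ⊕ M1 over the first 9 bytes.
byte 0: (f8 ^ 19) ^ 74 = e1 ^ 74 = 95
byte 1: (9c ^ 82) ^ 68 = 1e ^ 68 = 76
byte 2: (56 ^ 38) ^ 65 = 6e ^ 65 = 0b
byte 3: (b6 ^ fe) ^ 20 = 48 ^ 20 = 68
byte 4: (fe ^ 5c) ^ 76 = a2 ^ 76 = d4
byte 5: (6c ^ 24) ^ 32 = 48 ^ 32 = 7a
byte 6: (39 ^ 97) ^ 2e = ae ^ 2e = 80
byte 7: (65 ^ 79) ^ 31 = 1c ^ 31 = 2d
byte 8: (fb ^ 46) ^ 2e = bd ^ 2e = 93

95 76 0b 68 d4 7a 80 2d 93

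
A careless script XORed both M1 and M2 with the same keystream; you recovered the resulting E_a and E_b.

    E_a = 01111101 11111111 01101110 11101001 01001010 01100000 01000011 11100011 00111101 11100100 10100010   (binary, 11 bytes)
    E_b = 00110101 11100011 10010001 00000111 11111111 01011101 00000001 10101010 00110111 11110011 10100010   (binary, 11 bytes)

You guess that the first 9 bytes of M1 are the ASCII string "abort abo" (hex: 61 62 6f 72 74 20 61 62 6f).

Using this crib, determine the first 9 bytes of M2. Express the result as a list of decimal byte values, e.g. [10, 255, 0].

[41, 126, 144, 156, 193, 29, 35, 43, 101]

First, E_a ⊕ E_b = (M1 ⊕ K) ⊕ (M2 ⊕ K) = M1 ⊕ M2, so the key drops out. Then M2 = (M1 ⊕ M2) ⊕ M1 over the first 9 bytes.
byte 0: (7d ^ 35) ^ 61 = 48 ^ 61 = 29
byte 1: (ff ^ e3) ^ 62 = 1c ^ 62 = 7e
byte 2: (6e ^ 91) ^ 6f = ff ^ 6f = 90
byte 3: (e9 ^ 07) ^ 72 = ee ^ 72 = 9c
byte 4: (4a ^ ff) ^ 74 = b5 ^ 74 = c1
byte 5: (60 ^ 5d) ^ 20 = 3d ^ 20 = 1d
byte 6: (43 ^ 01) ^ 61 = 42 ^ 61 = 23
byte 7: (e3 ^ aa) ^ 62 = 49 ^ 62 = 2b
byte 8: (3d ^ 37) ^ 6f = 0a ^ 6f = 65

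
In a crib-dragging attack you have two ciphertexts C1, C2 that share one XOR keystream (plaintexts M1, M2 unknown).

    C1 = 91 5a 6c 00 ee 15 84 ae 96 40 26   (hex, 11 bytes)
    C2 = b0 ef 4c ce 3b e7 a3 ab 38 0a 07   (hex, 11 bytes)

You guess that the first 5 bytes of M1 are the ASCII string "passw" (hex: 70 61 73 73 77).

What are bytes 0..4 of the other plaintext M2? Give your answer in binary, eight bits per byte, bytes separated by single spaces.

First, C1 ⊕ C2 = (M1 ⊕ K) ⊕ (M2 ⊕ K) = M1 ⊕ M2, so the key drops out. Then M2 = (M1 ⊕ M2) ⊕ M1 over the first 5 bytes.
byte 0: (91 ⊕ b0) ⊕ 70 = 21 ⊕ 70 = 51
byte 1: (5a ⊕ ef) ⊕ 61 = b5 ⊕ 61 = d4
byte 2: (6c ⊕ 4c) ⊕ 73 = 20 ⊕ 73 = 53
byte 3: (00 ⊕ ce) ⊕ 73 = ce ⊕ 73 = bd
byte 4: (ee ⊕ 3b) ⊕ 77 = d5 ⊕ 77 = a2

01010001 11010100 01010011 10111101 10100010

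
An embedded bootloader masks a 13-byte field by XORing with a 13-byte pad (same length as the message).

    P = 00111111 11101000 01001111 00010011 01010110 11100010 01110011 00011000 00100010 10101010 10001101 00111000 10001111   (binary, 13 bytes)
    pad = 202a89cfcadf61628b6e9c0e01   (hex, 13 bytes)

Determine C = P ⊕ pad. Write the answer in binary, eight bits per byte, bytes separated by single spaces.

XOR is its own inverse, so applying the key byte-wise gives the result directly.
3f ^ 20 = 1f
e8 ^ 2a = c2
4f ^ 89 = c6
13 ^ cf = dc
56 ^ ca = 9c
e2 ^ df = 3d
73 ^ 61 = 12
18 ^ 62 = 7a
22 ^ 8b = a9
aa ^ 6e = c4
8d ^ 9c = 11
38 ^ 0e = 36
8f ^ 01 = 8e

00011111 11000010 11000110 11011100 10011100 00111101 00010010 01111010 10101001 11000100 00010001 00110110 10001110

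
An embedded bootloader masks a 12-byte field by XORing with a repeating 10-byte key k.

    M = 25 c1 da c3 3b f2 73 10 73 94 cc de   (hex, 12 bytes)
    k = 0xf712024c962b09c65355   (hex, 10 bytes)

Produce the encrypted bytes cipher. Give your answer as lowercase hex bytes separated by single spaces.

The 10-byte key repeats, so the effective keystream is f7 12 02 4c 96 2b 09 c6 53 55 f7 12.
byte 0: 25 ^ f7 = d2
byte 1: c1 ^ 12 = d3
byte 2: da ^ 02 = d8
byte 3: c3 ^ 4c = 8f
byte 4: 3b ^ 96 = ad
byte 5: f2 ^ 2b = d9
byte 6: 73 ^ 09 = 7a
byte 7: 10 ^ c6 = d6
byte 8: 73 ^ 53 = 20
byte 9: 94 ^ 55 = c1
byte 10: cc ^ f7 = 3b
byte 11: de ^ 12 = cc

d2 d3 d8 8f ad d9 7a d6 20 c1 3b cc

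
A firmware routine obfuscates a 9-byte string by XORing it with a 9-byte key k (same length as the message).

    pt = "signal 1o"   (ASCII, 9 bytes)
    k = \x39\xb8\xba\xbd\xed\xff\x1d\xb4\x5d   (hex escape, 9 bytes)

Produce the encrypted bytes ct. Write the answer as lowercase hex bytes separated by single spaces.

4a d1 dd d3 8c 93 3d 85 32

XOR is its own inverse, so applying the key byte-wise gives the result directly.
73 ^ 39 = 4a
69 ^ b8 = d1
67 ^ ba = dd
6e ^ bd = d3
61 ^ ed = 8c
6c ^ ff = 93
20 ^ 1d = 3d
31 ^ b4 = 85
6f ^ 5d = 32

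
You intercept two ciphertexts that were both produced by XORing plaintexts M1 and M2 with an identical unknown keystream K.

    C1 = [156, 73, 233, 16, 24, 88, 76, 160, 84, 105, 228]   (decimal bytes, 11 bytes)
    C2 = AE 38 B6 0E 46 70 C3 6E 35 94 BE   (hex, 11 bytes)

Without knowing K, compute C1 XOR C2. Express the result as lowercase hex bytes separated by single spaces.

32 71 5f 1e 5e 28 8f ce 61 fd 5a

C1 ⊕ C2 = (M1 ⊕ K) ⊕ (M2 ⊕ K) = M1 ⊕ M2 — the shared key cancels under XOR.
byte 0: 9c xor ae = 32
byte 1: 49 xor 38 = 71
byte 2: e9 xor b6 = 5f
byte 3: 10 xor 0e = 1e
byte 4: 18 xor 46 = 5e
byte 5: 58 xor 70 = 28
byte 6: 4c xor c3 = 8f
byte 7: a0 xor 6e = ce
byte 8: 54 xor 35 = 61
byte 9: 69 xor 94 = fd
byte 10: e4 xor be = 5a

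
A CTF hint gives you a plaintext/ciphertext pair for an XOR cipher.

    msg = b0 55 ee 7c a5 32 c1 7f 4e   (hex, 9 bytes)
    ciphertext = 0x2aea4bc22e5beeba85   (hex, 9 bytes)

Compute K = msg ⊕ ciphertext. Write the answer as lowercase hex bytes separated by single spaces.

9a bf a5 be 8b 69 2f c5 cb

Since ciphertext = msg ⊕ K, XORing both sides with msg gives K = msg ⊕ ciphertext.
byte 0: b0 ^ 2a = 9a
byte 1: 55 ^ ea = bf
byte 2: ee ^ 4b = a5
byte 3: 7c ^ c2 = be
byte 4: a5 ^ 2e = 8b
byte 5: 32 ^ 5b = 69
byte 6: c1 ^ ee = 2f
byte 7: 7f ^ ba = c5
byte 8: 4e ^ 85 = cb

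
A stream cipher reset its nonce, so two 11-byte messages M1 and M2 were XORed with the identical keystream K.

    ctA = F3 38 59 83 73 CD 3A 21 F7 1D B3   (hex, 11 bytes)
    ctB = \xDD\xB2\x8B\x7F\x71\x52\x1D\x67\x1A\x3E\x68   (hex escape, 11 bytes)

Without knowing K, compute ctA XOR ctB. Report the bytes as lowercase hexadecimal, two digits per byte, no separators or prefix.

ctA ⊕ ctB = (M1 ⊕ K) ⊕ (M2 ⊕ K) = M1 ⊕ M2 — the shared key cancels under XOR.
byte 0: f3 ^ dd = 2e
byte 1: 38 ^ b2 = 8a
byte 2: 59 ^ 8b = d2
byte 3: 83 ^ 7f = fc
byte 4: 73 ^ 71 = 02
byte 5: cd ^ 52 = 9f
byte 6: 3a ^ 1d = 27
byte 7: 21 ^ 67 = 46
byte 8: f7 ^ 1a = ed
byte 9: 1d ^ 3e = 23
byte 10: b3 ^ 68 = db

2e8ad2fc029f2746ed23db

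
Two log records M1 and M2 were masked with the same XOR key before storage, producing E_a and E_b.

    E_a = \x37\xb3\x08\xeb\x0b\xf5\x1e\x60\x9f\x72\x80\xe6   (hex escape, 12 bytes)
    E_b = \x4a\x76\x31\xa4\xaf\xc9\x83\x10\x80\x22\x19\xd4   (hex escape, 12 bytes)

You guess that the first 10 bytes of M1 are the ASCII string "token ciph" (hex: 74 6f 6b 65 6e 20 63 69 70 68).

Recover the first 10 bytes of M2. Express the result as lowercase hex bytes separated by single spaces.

First, E_a ⊕ E_b = (M1 ⊕ K) ⊕ (M2 ⊕ K) = M1 ⊕ M2, so the key drops out. Then M2 = (M1 ⊕ M2) ⊕ M1 over the first 10 bytes.
byte 0: (37 ⊕ 4a) ⊕ 74 = 7d ⊕ 74 = 09
byte 1: (b3 ⊕ 76) ⊕ 6f = c5 ⊕ 6f = aa
byte 2: (08 ⊕ 31) ⊕ 6b = 39 ⊕ 6b = 52
byte 3: (eb ⊕ a4) ⊕ 65 = 4f ⊕ 65 = 2a
byte 4: (0b ⊕ af) ⊕ 6e = a4 ⊕ 6e = ca
byte 5: (f5 ⊕ c9) ⊕ 20 = 3c ⊕ 20 = 1c
byte 6: (1e ⊕ 83) ⊕ 63 = 9d ⊕ 63 = fe
byte 7: (60 ⊕ 10) ⊕ 69 = 70 ⊕ 69 = 19
byte 8: (9f ⊕ 80) ⊕ 70 = 1f ⊕ 70 = 6f
byte 9: (72 ⊕ 22) ⊕ 68 = 50 ⊕ 68 = 38

09 aa 52 2a ca 1c fe 19 6f 38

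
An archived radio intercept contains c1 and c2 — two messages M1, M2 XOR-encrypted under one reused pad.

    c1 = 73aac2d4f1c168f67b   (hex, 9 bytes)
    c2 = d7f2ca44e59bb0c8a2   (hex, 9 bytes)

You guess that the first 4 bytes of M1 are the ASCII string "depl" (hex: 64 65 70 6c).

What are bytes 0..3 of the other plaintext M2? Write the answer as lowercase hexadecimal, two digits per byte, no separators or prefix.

First, c1 ⊕ c2 = (M1 ⊕ K) ⊕ (M2 ⊕ K) = M1 ⊕ M2, so the key drops out. Then M2 = (M1 ⊕ M2) ⊕ M1 over the first 4 bytes.
byte 0: (73 xor d7) xor 64 = a4 xor 64 = c0
byte 1: (aa xor f2) xor 65 = 58 xor 65 = 3d
byte 2: (c2 xor ca) xor 70 = 08 xor 70 = 78
byte 3: (d4 xor 44) xor 6c = 90 xor 6c = fc

c03d78fc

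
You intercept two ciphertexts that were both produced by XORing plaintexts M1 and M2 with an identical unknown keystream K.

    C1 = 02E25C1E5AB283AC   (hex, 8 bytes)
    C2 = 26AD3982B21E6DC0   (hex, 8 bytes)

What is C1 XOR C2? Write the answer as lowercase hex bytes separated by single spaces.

24 4f 65 9c e8 ac ee 6c

C1 ⊕ C2 = (M1 ⊕ K) ⊕ (M2 ⊕ K) = M1 ⊕ M2 — the shared key cancels under XOR.
  2 XOR  38 =  36
226 XOR 173 =  79
 92 XOR  57 = 101
 30 XOR 130 = 156
 90 XOR 178 = 232
178 XOR  30 = 172
131 XOR 109 = 238
172 XOR 192 = 108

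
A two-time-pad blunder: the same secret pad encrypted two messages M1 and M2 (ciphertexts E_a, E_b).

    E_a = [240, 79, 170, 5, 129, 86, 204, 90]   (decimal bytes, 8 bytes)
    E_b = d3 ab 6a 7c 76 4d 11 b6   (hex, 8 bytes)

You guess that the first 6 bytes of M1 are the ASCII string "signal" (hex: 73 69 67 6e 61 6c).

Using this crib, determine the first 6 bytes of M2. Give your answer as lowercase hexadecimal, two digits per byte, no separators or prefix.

508da7179677

First, E_a ⊕ E_b = (M1 ⊕ K) ⊕ (M2 ⊕ K) = M1 ⊕ M2, so the key drops out. Then M2 = (M1 ⊕ M2) ⊕ M1 over the first 6 bytes.
byte 0: (f0 xor d3) xor 73 = 23 xor 73 = 50
byte 1: (4f xor ab) xor 69 = e4 xor 69 = 8d
byte 2: (aa xor 6a) xor 67 = c0 xor 67 = a7
byte 3: (05 xor 7c) xor 6e = 79 xor 6e = 17
byte 4: (81 xor 76) xor 61 = f7 xor 61 = 96
byte 5: (56 xor 4d) xor 6c = 1b xor 6c = 77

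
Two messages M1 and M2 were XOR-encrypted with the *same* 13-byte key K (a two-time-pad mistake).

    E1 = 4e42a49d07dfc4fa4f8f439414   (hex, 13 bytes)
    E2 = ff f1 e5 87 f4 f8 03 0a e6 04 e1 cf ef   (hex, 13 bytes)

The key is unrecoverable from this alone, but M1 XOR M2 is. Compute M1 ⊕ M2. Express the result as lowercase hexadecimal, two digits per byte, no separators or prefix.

E1 ⊕ E2 = (M1 ⊕ K) ⊕ (M2 ⊕ K) = M1 ⊕ M2 — the shared key cancels under XOR.
4e ^ ff = b1
42 ^ f1 = b3
a4 ^ e5 = 41
9d ^ 87 = 1a
07 ^ f4 = f3
df ^ f8 = 27
c4 ^ 03 = c7
fa ^ 0a = f0
4f ^ e6 = a9
8f ^ 04 = 8b
43 ^ e1 = a2
94 ^ cf = 5b
14 ^ ef = fb

b1b3411af327c7f0a98ba25bfb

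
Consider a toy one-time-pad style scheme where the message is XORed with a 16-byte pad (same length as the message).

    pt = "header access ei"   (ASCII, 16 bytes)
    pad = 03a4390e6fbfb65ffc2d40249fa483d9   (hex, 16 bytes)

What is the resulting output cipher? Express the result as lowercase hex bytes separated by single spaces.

6b c1 58 6a 0a cd 96 3e 9f 4e 25 57 ec 84 e6 b0

XOR is its own inverse, so applying the key byte-wise gives the result directly.
104 xor   3 = 107
101 xor 164 = 193
 97 xor  57 =  88
100 xor  14 = 106
101 xor 111 =  10
114 xor 191 = 205
 32 xor 182 = 150
 97 xor  95 =  62
 99 xor 252 = 159
 99 xor  45 =  78
101 xor  64 =  37
115 xor  36 =  87
115 xor 159 = 236
 32 xor 164 = 132
101 xor 131 = 230
105 xor 217 = 176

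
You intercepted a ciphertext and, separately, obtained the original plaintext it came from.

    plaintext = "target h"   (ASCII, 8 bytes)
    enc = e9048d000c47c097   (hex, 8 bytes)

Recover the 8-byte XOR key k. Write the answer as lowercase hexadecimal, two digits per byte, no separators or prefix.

9d65ff676933e0ff

Since enc = plaintext ⊕ k, XORing both sides with plaintext gives k = plaintext ⊕ enc.
byte 0: 74 ⊕ e9 = 9d
byte 1: 61 ⊕ 04 = 65
byte 2: 72 ⊕ 8d = ff
byte 3: 67 ⊕ 00 = 67
byte 4: 65 ⊕ 0c = 69
byte 5: 74 ⊕ 47 = 33
byte 6: 20 ⊕ c0 = e0
byte 7: 68 ⊕ 97 = ff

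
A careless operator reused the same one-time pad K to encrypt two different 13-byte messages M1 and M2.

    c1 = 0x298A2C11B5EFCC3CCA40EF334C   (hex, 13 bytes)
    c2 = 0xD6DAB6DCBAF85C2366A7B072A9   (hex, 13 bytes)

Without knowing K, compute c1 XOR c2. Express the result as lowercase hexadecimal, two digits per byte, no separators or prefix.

c1 ⊕ c2 = (M1 ⊕ K) ⊕ (M2 ⊕ K) = M1 ⊕ M2 — the shared key cancels under XOR.
00101001 XOR 11010110 = 11111111
10001010 XOR 11011010 = 01010000
00101100 XOR 10110110 = 10011010
00010001 XOR 11011100 = 11001101
10110101 XOR 10111010 = 00001111
11101111 XOR 11111000 = 00010111
11001100 XOR 01011100 = 10010000
00111100 XOR 00100011 = 00011111
11001010 XOR 01100110 = 10101100
01000000 XOR 10100111 = 11100111
11101111 XOR 10110000 = 01011111
00110011 XOR 01110010 = 01000001
01001100 XOR 10101001 = 11100101

ff509acd0f17901face75f41e5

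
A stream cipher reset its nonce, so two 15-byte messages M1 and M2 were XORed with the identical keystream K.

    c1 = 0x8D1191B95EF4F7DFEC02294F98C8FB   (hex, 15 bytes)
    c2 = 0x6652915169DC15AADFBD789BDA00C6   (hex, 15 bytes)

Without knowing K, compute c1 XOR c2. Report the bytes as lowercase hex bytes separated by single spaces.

eb 43 00 e8 37 28 e2 75 33 bf 51 d4 42 c8 3d

c1 ⊕ c2 = (M1 ⊕ K) ⊕ (M2 ⊕ K) = M1 ⊕ M2 — the shared key cancels under XOR.
141 XOR 102 = 235
 17 XOR  82 =  67
145 XOR 145 =   0
185 XOR  81 = 232
 94 XOR 105 =  55
244 XOR 220 =  40
247 XOR  21 = 226
223 XOR 170 = 117
236 XOR 223 =  51
  2 XOR 189 = 191
 41 XOR 120 =  81
 79 XOR 155 = 212
152 XOR 218 =  66
200 XOR   0 = 200
251 XOR 198 =  61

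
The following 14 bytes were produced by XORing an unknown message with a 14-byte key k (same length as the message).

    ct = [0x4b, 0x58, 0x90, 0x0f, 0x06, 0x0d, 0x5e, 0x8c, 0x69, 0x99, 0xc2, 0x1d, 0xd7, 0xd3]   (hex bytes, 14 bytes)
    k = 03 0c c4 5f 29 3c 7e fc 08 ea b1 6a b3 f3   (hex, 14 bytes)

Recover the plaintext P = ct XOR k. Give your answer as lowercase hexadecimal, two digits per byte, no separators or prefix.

XOR is its own inverse, so applying the key byte-wise gives the result directly.
4b XOR 03 = 48
58 XOR 0c = 54
90 XOR c4 = 54
0f XOR 5f = 50
06 XOR 29 = 2f
0d XOR 3c = 31
5e XOR 7e = 20
8c XOR fc = 70
69 XOR 08 = 61
99 XOR ea = 73
c2 XOR b1 = 73
1d XOR 6a = 77
d7 XOR b3 = 64
d3 XOR f3 = 20

485454502f312070617373776420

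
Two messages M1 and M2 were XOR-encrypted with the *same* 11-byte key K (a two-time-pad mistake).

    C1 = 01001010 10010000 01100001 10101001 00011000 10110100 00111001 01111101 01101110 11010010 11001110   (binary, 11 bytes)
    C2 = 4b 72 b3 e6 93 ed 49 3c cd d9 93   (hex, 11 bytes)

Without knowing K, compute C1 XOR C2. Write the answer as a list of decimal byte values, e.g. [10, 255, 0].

[1, 226, 210, 79, 139, 89, 112, 65, 163, 11, 93]

C1 ⊕ C2 = (M1 ⊕ K) ⊕ (M2 ⊕ K) = M1 ⊕ M2 — the shared key cancels under XOR.
4a ^ 4b = 01
90 ^ 72 = e2
61 ^ b3 = d2
a9 ^ e6 = 4f
18 ^ 93 = 8b
b4 ^ ed = 59
39 ^ 49 = 70
7d ^ 3c = 41
6e ^ cd = a3
d2 ^ d9 = 0b
ce ^ 93 = 5d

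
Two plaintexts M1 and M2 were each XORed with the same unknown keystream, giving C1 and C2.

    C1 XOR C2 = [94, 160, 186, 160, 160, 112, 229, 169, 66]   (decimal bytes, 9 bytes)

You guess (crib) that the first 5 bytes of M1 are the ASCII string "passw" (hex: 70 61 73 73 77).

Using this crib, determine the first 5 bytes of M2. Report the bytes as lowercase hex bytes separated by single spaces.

2e c1 c9 d3 d7

Since C1 ⊕ C2 = M1 ⊕ M2, XORing with the guessed M1 bytes yields the corresponding M2 bytes: M2 = (C1 ⊕ C2) ⊕ M1.
byte 0: 5e ^ 70 = 2e
byte 1: a0 ^ 61 = c1
byte 2: ba ^ 73 = c9
byte 3: a0 ^ 73 = d3
byte 4: a0 ^ 77 = d7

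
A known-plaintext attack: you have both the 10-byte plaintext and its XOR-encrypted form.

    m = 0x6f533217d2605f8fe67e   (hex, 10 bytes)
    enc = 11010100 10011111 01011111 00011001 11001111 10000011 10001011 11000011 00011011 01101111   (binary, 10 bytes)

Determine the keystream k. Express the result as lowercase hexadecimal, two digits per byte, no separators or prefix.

bbcc6d0e1de3d44cfd11

Since enc = m ⊕ k, XORing both sides with m gives k = m ⊕ enc.
6f ^ d4 = bb
53 ^ 9f = cc
32 ^ 5f = 6d
17 ^ 19 = 0e
d2 ^ cf = 1d
60 ^ 83 = e3
5f ^ 8b = d4
8f ^ c3 = 4c
e6 ^ 1b = fd
7e ^ 6f = 11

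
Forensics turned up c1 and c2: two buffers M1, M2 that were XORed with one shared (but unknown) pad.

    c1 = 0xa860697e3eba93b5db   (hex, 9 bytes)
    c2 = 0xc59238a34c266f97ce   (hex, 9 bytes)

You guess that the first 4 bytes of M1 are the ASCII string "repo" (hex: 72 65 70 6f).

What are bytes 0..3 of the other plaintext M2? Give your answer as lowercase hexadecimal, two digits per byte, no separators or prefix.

First, c1 ⊕ c2 = (M1 ⊕ K) ⊕ (M2 ⊕ K) = M1 ⊕ M2, so the key drops out. Then M2 = (M1 ⊕ M2) ⊕ M1 over the first 4 bytes.
byte 0: (a8 ^ c5) ^ 72 = 6d ^ 72 = 1f
byte 1: (60 ^ 92) ^ 65 = f2 ^ 65 = 97
byte 2: (69 ^ 38) ^ 70 = 51 ^ 70 = 21
byte 3: (7e ^ a3) ^ 6f = dd ^ 6f = b2

1f9721b2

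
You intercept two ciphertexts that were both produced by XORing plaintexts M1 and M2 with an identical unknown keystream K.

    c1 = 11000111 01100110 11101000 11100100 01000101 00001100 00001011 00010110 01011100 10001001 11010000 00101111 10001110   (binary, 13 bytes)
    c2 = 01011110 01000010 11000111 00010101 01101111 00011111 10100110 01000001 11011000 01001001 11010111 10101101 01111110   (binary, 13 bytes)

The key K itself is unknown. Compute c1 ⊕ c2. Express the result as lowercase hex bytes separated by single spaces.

99 24 2f f1 2a 13 ad 57 84 c0 07 82 f0

c1 ⊕ c2 = (M1 ⊕ K) ⊕ (M2 ⊕ K) = M1 ⊕ M2 — the shared key cancels under XOR.
c7 ^ 5e = 99
66 ^ 42 = 24
e8 ^ c7 = 2f
e4 ^ 15 = f1
45 ^ 6f = 2a
0c ^ 1f = 13
0b ^ a6 = ad
16 ^ 41 = 57
5c ^ d8 = 84
89 ^ 49 = c0
d0 ^ d7 = 07
2f ^ ad = 82
8e ^ 7e = f0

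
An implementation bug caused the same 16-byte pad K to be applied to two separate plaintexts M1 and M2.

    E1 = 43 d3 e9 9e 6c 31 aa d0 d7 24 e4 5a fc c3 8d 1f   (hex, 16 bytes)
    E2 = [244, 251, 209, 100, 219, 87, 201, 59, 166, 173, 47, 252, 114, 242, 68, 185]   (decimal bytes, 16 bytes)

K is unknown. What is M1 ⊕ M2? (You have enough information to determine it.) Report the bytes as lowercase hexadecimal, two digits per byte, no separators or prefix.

b72838fab76663eb7189cba68e31c9a6

E1 ⊕ E2 = (M1 ⊕ K) ⊕ (M2 ⊕ K) = M1 ⊕ M2 — the shared key cancels under XOR.
byte 0: 43 xor f4 = b7
byte 1: d3 xor fb = 28
byte 2: e9 xor d1 = 38
byte 3: 9e xor 64 = fa
byte 4: 6c xor db = b7
byte 5: 31 xor 57 = 66
byte 6: aa xor c9 = 63
byte 7: d0 xor 3b = eb
byte 8: d7 xor a6 = 71
byte 9: 24 xor ad = 89
byte 10: e4 xor 2f = cb
byte 11: 5a xor fc = a6
byte 12: fc xor 72 = 8e
byte 13: c3 xor f2 = 31
byte 14: 8d xor 44 = c9
byte 15: 1f xor b9 = a6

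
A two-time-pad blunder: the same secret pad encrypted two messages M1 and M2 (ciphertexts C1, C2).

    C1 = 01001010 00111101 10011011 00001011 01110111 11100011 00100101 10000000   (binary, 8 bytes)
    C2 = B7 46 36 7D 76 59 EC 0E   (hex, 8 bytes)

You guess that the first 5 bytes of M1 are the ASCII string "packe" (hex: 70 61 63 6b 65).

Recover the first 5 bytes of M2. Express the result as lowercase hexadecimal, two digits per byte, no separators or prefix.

First, C1 ⊕ C2 = (M1 ⊕ K) ⊕ (M2 ⊕ K) = M1 ⊕ M2, so the key drops out. Then M2 = (M1 ⊕ M2) ⊕ M1 over the first 5 bytes.
byte 0: (4a XOR b7) XOR 70 = fd XOR 70 = 8d
byte 1: (3d XOR 46) XOR 61 = 7b XOR 61 = 1a
byte 2: (9b XOR 36) XOR 63 = ad XOR 63 = ce
byte 3: (0b XOR 7d) XOR 6b = 76 XOR 6b = 1d
byte 4: (77 XOR 76) XOR 65 = 01 XOR 65 = 64

8d1ace1d64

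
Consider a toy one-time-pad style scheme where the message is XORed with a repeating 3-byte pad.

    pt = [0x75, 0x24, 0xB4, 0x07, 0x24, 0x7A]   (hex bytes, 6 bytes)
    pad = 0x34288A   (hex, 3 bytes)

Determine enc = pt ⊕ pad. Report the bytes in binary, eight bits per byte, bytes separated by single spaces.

01000001 00001100 00111110 00110011 00001100 11110000

The 3-byte key repeats, so the effective keystream is 34 28 8a 34 28 8a.
byte 0: 01110101 ^ 00110100 = 01000001
byte 1: 00100100 ^ 00101000 = 00001100
byte 2: 10110100 ^ 10001010 = 00111110
byte 3: 00000111 ^ 00110100 = 00110011
byte 4: 00100100 ^ 00101000 = 00001100
byte 5: 01111010 ^ 10001010 = 11110000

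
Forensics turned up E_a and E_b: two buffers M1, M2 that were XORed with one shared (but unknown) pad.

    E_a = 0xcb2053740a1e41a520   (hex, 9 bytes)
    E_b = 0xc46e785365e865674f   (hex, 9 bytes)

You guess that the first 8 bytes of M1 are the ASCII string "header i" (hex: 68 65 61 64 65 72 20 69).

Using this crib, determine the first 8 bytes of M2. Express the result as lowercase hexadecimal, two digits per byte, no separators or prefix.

First, E_a ⊕ E_b = (M1 ⊕ K) ⊕ (M2 ⊕ K) = M1 ⊕ M2, so the key drops out. Then M2 = (M1 ⊕ M2) ⊕ M1 over the first 8 bytes.
byte 0: (cb XOR c4) XOR 68 = 0f XOR 68 = 67
byte 1: (20 XOR 6e) XOR 65 = 4e XOR 65 = 2b
byte 2: (53 XOR 78) XOR 61 = 2b XOR 61 = 4a
byte 3: (74 XOR 53) XOR 64 = 27 XOR 64 = 43
byte 4: (0a XOR 65) XOR 65 = 6f XOR 65 = 0a
byte 5: (1e XOR e8) XOR 72 = f6 XOR 72 = 84
byte 6: (41 XOR 65) XOR 20 = 24 XOR 20 = 04
byte 7: (a5 XOR 67) XOR 69 = c2 XOR 69 = ab

672b4a430a8404ab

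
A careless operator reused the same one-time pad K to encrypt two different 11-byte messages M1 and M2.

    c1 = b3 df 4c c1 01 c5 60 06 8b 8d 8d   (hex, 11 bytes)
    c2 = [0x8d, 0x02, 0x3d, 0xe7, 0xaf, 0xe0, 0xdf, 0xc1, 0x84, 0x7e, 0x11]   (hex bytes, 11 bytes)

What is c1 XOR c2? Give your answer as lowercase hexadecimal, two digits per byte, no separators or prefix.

c1 ⊕ c2 = (M1 ⊕ K) ⊕ (M2 ⊕ K) = M1 ⊕ M2 — the shared key cancels under XOR.
b3 XOR 8d = 3e
df XOR 02 = dd
4c XOR 3d = 71
c1 XOR e7 = 26
01 XOR af = ae
c5 XOR e0 = 25
60 XOR df = bf
06 XOR c1 = c7
8b XOR 84 = 0f
8d XOR 7e = f3
8d XOR 11 = 9c

3edd7126ae25bfc70ff39c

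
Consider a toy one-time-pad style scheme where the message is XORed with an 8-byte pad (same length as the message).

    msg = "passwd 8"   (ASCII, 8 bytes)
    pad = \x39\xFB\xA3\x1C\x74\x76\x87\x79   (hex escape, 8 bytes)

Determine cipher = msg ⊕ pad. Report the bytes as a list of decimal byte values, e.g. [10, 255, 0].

[73, 154, 208, 111, 3, 18, 167, 65]

XOR is its own inverse, so applying the key byte-wise gives the result directly.
70 XOR 39 = 49
61 XOR fb = 9a
73 XOR a3 = d0
73 XOR 1c = 6f
77 XOR 74 = 03
64 XOR 76 = 12
20 XOR 87 = a7
38 XOR 79 = 41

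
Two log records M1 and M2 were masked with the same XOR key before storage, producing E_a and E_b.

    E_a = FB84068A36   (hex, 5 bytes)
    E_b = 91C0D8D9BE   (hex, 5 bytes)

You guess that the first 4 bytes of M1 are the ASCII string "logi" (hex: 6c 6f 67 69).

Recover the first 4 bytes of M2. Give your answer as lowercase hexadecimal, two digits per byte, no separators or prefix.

First, E_a ⊕ E_b = (M1 ⊕ K) ⊕ (M2 ⊕ K) = M1 ⊕ M2, so the key drops out. Then M2 = (M1 ⊕ M2) ⊕ M1 over the first 4 bytes.
byte 0: (fb xor 91) xor 6c = 6a xor 6c = 06
byte 1: (84 xor c0) xor 6f = 44 xor 6f = 2b
byte 2: (06 xor d8) xor 67 = de xor 67 = b9
byte 3: (8a xor d9) xor 69 = 53 xor 69 = 3a

062bb93a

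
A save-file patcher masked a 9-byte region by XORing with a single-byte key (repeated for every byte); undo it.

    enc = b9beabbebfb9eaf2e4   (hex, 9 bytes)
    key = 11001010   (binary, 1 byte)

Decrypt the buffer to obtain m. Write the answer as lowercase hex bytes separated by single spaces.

The 1-byte key repeats, so the effective keystream is ca ca ca ca ca ca ca ca ca.
byte 0: b9 xor ca = 73
byte 1: be xor ca = 74
byte 2: ab xor ca = 61
byte 3: be xor ca = 74
byte 4: bf xor ca = 75
byte 5: b9 xor ca = 73
byte 6: ea xor ca = 20
byte 7: f2 xor ca = 38
byte 8: e4 xor ca = 2e

73 74 61 74 75 73 20 38 2e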